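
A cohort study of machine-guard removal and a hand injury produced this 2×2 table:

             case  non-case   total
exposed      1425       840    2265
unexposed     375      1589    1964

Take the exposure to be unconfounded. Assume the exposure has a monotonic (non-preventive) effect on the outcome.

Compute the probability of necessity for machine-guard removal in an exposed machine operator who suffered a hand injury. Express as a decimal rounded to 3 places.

p₁ = P(outcome | exposed) = 1425/2265 = 0.62914
p₀ = P(outcome | unexposed) = 375/1964 = 0.19094
Under exogeneity and monotonicity, PN = (p₁ − p₀)/p₁.
PN = (0.62914 − 0.19094) / 0.62914 ≈ 0.6965

PN ≈ 0.697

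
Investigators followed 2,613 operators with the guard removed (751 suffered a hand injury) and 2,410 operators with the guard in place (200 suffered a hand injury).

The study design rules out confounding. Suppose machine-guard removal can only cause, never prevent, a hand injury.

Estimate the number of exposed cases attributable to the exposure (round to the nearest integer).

p₁ = P(outcome | exposed) = 751/2613 = 0.28741
p₀ = P(outcome | unexposed) = 200/2410 = 0.082988
PN = (p₁ − p₀)/p₁ = (0.28741 − 0.082988) / 0.28741 ≈ 0.71126.
Attributable cases ≈ PN × (exposed cases) = 0.71126 × 751 ≈ 534.15.

about 534 cases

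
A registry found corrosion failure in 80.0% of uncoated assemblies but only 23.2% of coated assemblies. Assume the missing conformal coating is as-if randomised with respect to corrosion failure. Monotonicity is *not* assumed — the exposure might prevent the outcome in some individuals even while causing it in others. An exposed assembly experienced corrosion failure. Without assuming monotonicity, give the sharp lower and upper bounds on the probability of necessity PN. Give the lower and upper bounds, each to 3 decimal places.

0.710 ≤ PN ≤ 0.960

p₁ = 0.8, p₀ = 0.232.
Under exogeneity alone the bounds on PN are max{0,(p₁−p₀)/p₁} ≤ PN ≤ min{1,(1−p₀)/p₁}.
  lower = (p₁ − p₀)/p₁ = 0.568 / 0.8 ≈ 0.7100
  upper = min{1, (1 − p₀)/p₁} = 0.768 / 0.8 ≈ 0.9600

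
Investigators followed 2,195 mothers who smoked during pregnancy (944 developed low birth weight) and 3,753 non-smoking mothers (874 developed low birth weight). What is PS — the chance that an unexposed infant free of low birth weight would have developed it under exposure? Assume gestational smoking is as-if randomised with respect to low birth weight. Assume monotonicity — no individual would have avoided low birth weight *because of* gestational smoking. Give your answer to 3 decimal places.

p₁ = P(outcome | exposed) = 944/2195 = 0.43007
p₀ = P(outcome | unexposed) = 874/3753 = 0.23288
Under exogeneity and monotonicity, PS = (p₁ − p₀) / (1 − p₀).
PS = (0.43007 − 0.23288) / (1 − 0.23288) = 0.19719 / 0.76712 ≈ 0.2570

PS ≈ 0.257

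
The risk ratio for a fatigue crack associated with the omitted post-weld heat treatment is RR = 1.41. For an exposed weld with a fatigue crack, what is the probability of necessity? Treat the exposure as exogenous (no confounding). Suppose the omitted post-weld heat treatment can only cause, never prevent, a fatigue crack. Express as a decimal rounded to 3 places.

Under exogeneity and monotonicity, PN = (RR − 1) / RR = 1 − 1/RR.
PN = (1.41 − 1) / 1.41 = 0.41 / 1.41 ≈ 0.2908

PN ≈ 0.291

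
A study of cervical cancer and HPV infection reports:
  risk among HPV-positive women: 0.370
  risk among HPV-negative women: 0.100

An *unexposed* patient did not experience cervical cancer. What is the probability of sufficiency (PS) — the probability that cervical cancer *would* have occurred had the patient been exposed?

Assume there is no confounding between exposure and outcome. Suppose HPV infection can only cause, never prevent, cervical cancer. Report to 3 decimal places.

Let p₁ = 0.37, p₀ = 0.1.
Under exogeneity and monotonicity, PS = (p₁ − p₀) / (1 − p₀).
PS = (0.37 − 0.1) / (1 − 0.1) = 0.27 / 0.9 ≈ 0.3000

PS ≈ 0.300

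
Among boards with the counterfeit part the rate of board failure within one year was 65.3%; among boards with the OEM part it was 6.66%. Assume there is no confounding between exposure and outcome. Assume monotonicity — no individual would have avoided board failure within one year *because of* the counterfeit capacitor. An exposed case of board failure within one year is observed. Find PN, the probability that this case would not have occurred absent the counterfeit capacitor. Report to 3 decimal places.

p₁ = 0.653, p₀ = 0.0666.
Under exogeneity and monotonicity, PN = (p₁ − p₀) / p₁.
PN = (0.653 − 0.0666) / 0.653 = 0.5864 / 0.653 ≈ 0.8980

PN ≈ 0.898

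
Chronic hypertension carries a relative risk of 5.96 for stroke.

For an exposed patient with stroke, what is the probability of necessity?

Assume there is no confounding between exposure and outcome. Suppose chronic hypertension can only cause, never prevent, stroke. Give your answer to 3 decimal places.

Under exogeneity and monotonicity, PN = (RR − 1) / RR = 1 − 1/RR.
PN = (5.96 − 1) / 5.96 = 4.96 / 5.96 ≈ 0.8322

PN ≈ 0.832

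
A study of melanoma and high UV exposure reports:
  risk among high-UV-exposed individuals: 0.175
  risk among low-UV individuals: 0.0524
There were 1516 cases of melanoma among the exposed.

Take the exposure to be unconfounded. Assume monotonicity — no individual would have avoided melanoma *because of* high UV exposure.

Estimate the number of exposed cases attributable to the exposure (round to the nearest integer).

Let p₁ = 0.175, p₀ = 0.0524.
PN = (p₁ − p₀)/p₁ = (0.175 − 0.0524) / 0.175 ≈ 0.70057.
Attributable cases ≈ PN × (exposed cases) = 0.70057 × 1516 ≈ 1062.07.

about 1062 cases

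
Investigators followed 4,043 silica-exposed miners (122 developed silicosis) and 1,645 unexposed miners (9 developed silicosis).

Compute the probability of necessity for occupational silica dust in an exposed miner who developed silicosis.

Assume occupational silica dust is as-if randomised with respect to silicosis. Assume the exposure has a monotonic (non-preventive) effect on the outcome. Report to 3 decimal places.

PN ≈ 0.819

p₁ = P(outcome | exposed) = 122/4043 = 0.030176
p₀ = P(outcome | unexposed) = 9/1645 = 0.0054711
Under exogeneity and monotonicity, PN = (p₁ − p₀) / p₁.
PN = (0.030176 − 0.0054711) / 0.030176 = 0.024704 / 0.030176 ≈ 0.8187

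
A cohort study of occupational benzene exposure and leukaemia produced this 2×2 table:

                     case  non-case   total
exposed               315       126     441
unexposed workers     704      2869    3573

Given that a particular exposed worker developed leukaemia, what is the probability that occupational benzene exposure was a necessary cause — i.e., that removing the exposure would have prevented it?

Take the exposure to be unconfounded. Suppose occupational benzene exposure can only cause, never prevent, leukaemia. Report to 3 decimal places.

p₁ = P(outcome | exposed) = 315/441 = 0.71429
p₀ = P(outcome | unexposed) = 704/3573 = 0.19703
Under exogeneity and monotonicity, PN = (p₁ − p₀)/p₁.
PN = (0.71429 − 0.19703) / 0.71429 ≈ 0.7242

PN ≈ 0.724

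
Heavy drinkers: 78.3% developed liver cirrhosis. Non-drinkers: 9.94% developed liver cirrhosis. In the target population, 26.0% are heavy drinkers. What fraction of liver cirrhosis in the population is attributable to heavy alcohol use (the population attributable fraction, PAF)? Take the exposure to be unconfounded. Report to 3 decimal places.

PAF ≈ 0.641

p₁ = 0.783, p₀ = 0.0994.
Overall risk P(Y=1) = π·p₁ + (1−π)·p₀ = 0.26×0.783 + 0.74×0.0994 = 0.27714.
Under exogeneity, PAF = [P(Y=1) − p₀] / P(Y=1).
PAF = (0.27714 − 0.0994) / 0.27714 ≈ 0.6413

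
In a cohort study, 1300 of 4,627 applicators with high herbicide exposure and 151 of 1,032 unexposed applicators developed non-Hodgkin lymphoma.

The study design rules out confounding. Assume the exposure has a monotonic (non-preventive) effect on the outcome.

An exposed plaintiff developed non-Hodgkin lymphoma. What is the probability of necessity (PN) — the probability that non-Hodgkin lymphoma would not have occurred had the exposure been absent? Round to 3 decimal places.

p₁ = P(outcome | exposed) = 1300/4627 = 0.28096
p₀ = P(outcome | unexposed) = 151/1032 = 0.14632
Under exogeneity and monotonicity, PN = (p₁ − p₀) / p₁.
PN = (0.28096 − 0.14632) / 0.28096 = 0.13464 / 0.28096 ≈ 0.4792

PN ≈ 0.479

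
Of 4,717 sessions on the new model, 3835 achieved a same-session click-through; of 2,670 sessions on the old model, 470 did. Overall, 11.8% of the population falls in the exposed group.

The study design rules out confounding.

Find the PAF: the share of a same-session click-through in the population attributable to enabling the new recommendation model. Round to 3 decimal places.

PAF ≈ 0.299

p₁ = P(outcome | exposed) = 3835/4717 = 0.81302
p₀ = P(outcome | unexposed) = 470/2670 = 0.17603
Overall risk P(Y=1) = π·p₁ + (1−π)·p₀ = 0.118×0.81302 + 0.882×0.17603 = 0.25119.
Under exogeneity, PAF = [P(Y=1) − p₀] / P(Y=1).
PAF = (0.25119 − 0.17603) / 0.25119 ≈ 0.2992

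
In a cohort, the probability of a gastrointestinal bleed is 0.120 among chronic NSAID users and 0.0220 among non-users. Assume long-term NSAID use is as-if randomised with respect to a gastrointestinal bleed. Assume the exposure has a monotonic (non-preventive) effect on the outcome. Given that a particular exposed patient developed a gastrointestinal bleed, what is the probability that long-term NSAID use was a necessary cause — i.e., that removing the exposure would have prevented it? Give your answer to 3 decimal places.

PN ≈ 0.817

Let p₁ = 0.12, p₀ = 0.022.
Under exogeneity and monotonicity, PN = (p₁ − p₀) / p₁.
PN = (0.12 − 0.022) / 0.12 = 0.098 / 0.12 ≈ 0.8167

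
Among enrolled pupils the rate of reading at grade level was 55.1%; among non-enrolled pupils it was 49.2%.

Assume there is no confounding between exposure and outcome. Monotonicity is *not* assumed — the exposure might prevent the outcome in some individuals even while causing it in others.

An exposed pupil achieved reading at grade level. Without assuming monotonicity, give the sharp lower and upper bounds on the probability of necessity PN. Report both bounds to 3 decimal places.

p₁ = 0.551, p₀ = 0.492.
Under exogeneity alone the bounds on PN are max{0,(p₁−p₀)/p₁} ≤ PN ≤ min{1,(1−p₀)/p₁}.
  lower = (p₁ − p₀)/p₁ = 0.059 / 0.551 ≈ 0.1071
  upper = min{1, (1 − p₀)/p₁} = 0.508 / 0.551 ≈ 0.9220

0.107 ≤ PN ≤ 0.922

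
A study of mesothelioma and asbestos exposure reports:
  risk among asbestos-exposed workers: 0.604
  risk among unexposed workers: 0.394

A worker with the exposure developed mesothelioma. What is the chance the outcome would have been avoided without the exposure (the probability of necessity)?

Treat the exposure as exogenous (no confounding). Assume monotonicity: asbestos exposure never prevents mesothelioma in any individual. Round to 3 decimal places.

Let p₁ = 0.604, p₀ = 0.394.
Under exogeneity and monotonicity, PN = (p₁ − p₀) / p₁.
PN = (0.604 − 0.394) / 0.604 = 0.21 / 0.604 ≈ 0.3477

PN ≈ 0.348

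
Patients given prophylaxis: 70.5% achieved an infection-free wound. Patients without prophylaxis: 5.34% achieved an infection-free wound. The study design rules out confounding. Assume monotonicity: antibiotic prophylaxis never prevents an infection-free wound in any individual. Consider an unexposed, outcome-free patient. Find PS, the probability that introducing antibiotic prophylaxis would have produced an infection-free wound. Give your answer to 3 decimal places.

PS ≈ 0.688

p₁ = 0.705, p₀ = 0.0534.
Under exogeneity and monotonicity, PS = (p₁ − p₀) / (1 − p₀).
PS = (0.705 − 0.0534) / (1 − 0.0534) = 0.6516 / 0.9466 ≈ 0.6884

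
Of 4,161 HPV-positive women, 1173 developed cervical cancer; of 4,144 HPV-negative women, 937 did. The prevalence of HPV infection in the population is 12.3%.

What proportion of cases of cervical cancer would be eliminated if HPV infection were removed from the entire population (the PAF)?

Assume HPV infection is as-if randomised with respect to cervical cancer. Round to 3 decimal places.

p₁ = P(outcome | exposed) = 1173/4161 = 0.2819
p₀ = P(outcome | unexposed) = 937/4144 = 0.22611
Overall risk P(Y=1) = π·p₁ + (1−π)·p₀ = 0.123×0.2819 + 0.877×0.22611 = 0.23297.
Under exogeneity, PAF = [P(Y=1) − p₀] / P(Y=1).
PAF = (0.23297 − 0.22611) / 0.23297 ≈ 0.0295

PAF ≈ 0.029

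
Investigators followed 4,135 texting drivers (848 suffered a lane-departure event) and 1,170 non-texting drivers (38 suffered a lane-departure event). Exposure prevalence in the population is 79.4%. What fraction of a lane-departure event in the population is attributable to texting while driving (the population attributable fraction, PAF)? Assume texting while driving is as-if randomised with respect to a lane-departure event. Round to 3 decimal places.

p₁ = P(outcome | exposed) = 848/4135 = 0.20508
p₀ = P(outcome | unexposed) = 38/1170 = 0.032479
Overall risk P(Y=1) = π·p₁ + (1−π)·p₀ = 0.794×0.20508 + 0.206×0.032479 = 0.16952.
Under exogeneity, PAF = [P(Y=1) − p₀] / P(Y=1).
PAF = (0.16952 − 0.032479) / 0.16952 ≈ 0.8084

PAF ≈ 0.808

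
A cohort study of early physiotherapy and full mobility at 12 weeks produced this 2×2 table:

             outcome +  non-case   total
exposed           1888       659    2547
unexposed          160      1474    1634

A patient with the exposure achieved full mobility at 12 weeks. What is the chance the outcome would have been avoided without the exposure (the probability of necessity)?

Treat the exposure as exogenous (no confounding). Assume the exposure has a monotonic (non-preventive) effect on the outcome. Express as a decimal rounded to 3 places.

p₁ = P(outcome | exposed) = 1888/2547 = 0.74126
p₀ = P(outcome | unexposed) = 160/1634 = 0.097919
Under exogeneity and monotonicity, PN = (p₁ − p₀) / p₁.
PN = (0.74126 − 0.097919) / 0.74126 = 0.64335 / 0.74126 ≈ 0.8679

PN ≈ 0.868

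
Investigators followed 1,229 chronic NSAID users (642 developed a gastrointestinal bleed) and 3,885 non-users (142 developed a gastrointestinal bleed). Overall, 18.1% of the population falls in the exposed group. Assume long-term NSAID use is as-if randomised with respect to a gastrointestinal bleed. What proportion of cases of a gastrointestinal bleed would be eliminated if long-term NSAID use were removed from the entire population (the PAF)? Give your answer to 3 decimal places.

PAF ≈ 0.706

p₁ = P(outcome | exposed) = 642/1229 = 0.52238
p₀ = P(outcome | unexposed) = 142/3885 = 0.036551
Overall risk P(Y=1) = π·p₁ + (1−π)·p₀ = 0.181×0.52238 + 0.819×0.036551 = 0.12449.
Under exogeneity, PAF = [P(Y=1) − p₀] / P(Y=1).
PAF = (0.12449 − 0.036551) / 0.12449 ≈ 0.7064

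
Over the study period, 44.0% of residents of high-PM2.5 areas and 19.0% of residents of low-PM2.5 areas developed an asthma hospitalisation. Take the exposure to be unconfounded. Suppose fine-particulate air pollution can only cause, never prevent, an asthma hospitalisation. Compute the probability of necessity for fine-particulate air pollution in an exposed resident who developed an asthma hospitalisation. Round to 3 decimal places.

PN ≈ 0.568

p₁ = 0.44, p₀ = 0.19.
Under exogeneity and monotonicity, PN = (p₁ − p₀) / p₁.
PN = (0.44 − 0.19) / 0.44 = 0.25 / 0.44 ≈ 0.5682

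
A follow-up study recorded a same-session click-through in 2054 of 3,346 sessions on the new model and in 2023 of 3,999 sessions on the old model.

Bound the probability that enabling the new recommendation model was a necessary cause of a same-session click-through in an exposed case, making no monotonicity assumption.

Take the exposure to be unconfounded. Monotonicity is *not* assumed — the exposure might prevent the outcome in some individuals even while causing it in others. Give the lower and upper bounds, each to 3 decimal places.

0.176 ≤ PN ≤ 0.805

p₁ = P(outcome | exposed) = 2054/3346 = 0.61387
p₀ = P(outcome | unexposed) = 2023/3999 = 0.50588
Under exogeneity alone the bounds on PN are max{0,(p₁−p₀)/p₁} ≤ PN ≤ min{1,(1−p₀)/p₁}.
  lower = (p₁ − p₀)/p₁ = 0.10799 / 0.61387 ≈ 0.1759
  upper = min{1, (1 − p₀)/p₁} = 0.49412 / 0.61387 ≈ 0.8049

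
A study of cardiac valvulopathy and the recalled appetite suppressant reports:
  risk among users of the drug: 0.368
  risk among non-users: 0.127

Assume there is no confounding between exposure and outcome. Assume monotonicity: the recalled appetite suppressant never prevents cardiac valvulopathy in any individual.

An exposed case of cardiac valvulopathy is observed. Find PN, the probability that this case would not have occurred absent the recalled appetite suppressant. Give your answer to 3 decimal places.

PN ≈ 0.655

Let p₁ = 0.368, p₀ = 0.127.
Under exogeneity and monotonicity, PN = (p₁ − p₀) / p₁.
PN = (0.368 − 0.127) / 0.368 = 0.241 / 0.368 ≈ 0.6549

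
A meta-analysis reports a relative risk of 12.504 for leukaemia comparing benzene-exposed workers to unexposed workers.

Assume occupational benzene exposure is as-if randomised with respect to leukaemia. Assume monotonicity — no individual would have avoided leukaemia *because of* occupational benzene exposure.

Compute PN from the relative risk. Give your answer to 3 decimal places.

Under exogeneity and monotonicity, PN = (RR − 1) / RR = 1 − 1/RR.
PN = (12.504 − 1) / 12.504 = 11.5 / 12.504 ≈ 0.9200

PN ≈ 0.920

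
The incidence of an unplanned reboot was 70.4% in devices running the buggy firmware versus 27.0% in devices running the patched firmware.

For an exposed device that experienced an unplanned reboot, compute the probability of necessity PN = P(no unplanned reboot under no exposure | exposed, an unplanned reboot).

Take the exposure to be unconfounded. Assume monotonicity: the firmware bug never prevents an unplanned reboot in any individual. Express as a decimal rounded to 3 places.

PN ≈ 0.616

p₁ = 0.704, p₀ = 0.27.
Under exogeneity and monotonicity, PN = (p₁ − p₀) / p₁.
PN = (0.704 − 0.27) / 0.704 = 0.434 / 0.704 ≈ 0.6165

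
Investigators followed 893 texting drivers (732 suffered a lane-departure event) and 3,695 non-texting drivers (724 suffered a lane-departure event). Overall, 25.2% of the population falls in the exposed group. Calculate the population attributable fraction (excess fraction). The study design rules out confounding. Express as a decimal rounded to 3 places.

PAF ≈ 0.445

p₁ = P(outcome | exposed) = 732/893 = 0.81971
p₀ = P(outcome | unexposed) = 724/3695 = 0.19594
Overall risk P(Y=1) = π·p₁ + (1−π)·p₀ = 0.252×0.81971 + 0.748×0.19594 = 0.35313.
Under exogeneity, PAF = [P(Y=1) − p₀] / P(Y=1).
PAF = (0.35313 − 0.19594) / 0.35313 ≈ 0.4451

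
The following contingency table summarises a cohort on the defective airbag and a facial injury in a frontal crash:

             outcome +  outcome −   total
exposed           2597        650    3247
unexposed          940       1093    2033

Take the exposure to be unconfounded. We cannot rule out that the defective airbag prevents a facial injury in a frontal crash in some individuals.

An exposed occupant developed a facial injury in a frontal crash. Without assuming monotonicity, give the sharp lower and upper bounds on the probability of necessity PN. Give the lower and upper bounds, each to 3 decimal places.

p₁ = P(outcome | exposed) = 2597/3247 = 0.79982
p₀ = P(outcome | unexposed) = 940/2033 = 0.46237
Under exogeneity alone the bounds on PN are max{0,(p₁−p₀)/p₁} ≤ PN ≤ min{1,(1−p₀)/p₁}.
  lower = (p₁ − p₀)/p₁ = 0.33744 / 0.79982 ≈ 0.4219
  upper = min{1, (1 − p₀)/p₁} = 0.53763 / 0.79982 ≈ 0.6722

0.422 ≤ PN ≤ 0.672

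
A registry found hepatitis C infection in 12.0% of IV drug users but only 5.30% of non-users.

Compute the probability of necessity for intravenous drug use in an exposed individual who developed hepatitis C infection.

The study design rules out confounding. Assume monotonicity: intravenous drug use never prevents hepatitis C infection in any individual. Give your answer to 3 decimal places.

PN ≈ 0.558

p₁ = 0.12, p₀ = 0.053.
Under exogeneity and monotonicity, PN = (p₁ − p₀) / p₁.
PN = (0.12 − 0.053) / 0.12 = 0.067 / 0.12 ≈ 0.5583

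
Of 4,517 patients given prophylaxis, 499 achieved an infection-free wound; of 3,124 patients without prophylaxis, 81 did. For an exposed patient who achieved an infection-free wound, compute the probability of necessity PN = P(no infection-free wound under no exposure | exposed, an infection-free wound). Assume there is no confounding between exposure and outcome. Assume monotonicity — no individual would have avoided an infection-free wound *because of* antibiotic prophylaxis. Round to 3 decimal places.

p₁ = P(outcome | exposed) = 499/4517 = 0.11047
p₀ = P(outcome | unexposed) = 81/3124 = 0.025928
Under exogeneity and monotonicity, PN = (p₁ − p₀) / p₁.
PN = (0.11047 − 0.025928) / 0.11047 = 0.084543 / 0.11047 ≈ 0.7653

PN ≈ 0.765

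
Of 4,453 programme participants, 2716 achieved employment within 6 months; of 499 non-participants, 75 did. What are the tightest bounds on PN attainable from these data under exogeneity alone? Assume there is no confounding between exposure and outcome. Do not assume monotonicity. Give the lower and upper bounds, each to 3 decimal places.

p₁ = P(outcome | exposed) = 2716/4453 = 0.60993
p₀ = P(outcome | unexposed) = 75/499 = 0.1503
Under exogeneity alone the bounds on PN are max{0,(p₁−p₀)/p₁} ≤ PN ≤ min{1,(1−p₀)/p₁}.
  lower = (p₁ − p₀)/p₁ = 0.45963 / 0.60993 ≈ 0.7536
  upper = min{1, (1 − p₀)/p₁} = 0.8497 / 0.60993 ≈ 1.3931 → capped at 1

0.754 ≤ PN ≤ 1.000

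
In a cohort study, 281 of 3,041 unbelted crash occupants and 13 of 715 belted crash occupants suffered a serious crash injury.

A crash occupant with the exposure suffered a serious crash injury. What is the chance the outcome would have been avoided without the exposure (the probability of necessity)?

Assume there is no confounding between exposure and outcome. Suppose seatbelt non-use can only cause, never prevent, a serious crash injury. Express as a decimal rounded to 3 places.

p₁ = P(outcome | exposed) = 281/3041 = 0.092404
p₀ = P(outcome | unexposed) = 13/715 = 0.018182
Under exogeneity and monotonicity, PN = (p₁ − p₀) / p₁.
PN = (0.092404 − 0.018182) / 0.092404 = 0.074222 / 0.092404 ≈ 0.8032

PN ≈ 0.803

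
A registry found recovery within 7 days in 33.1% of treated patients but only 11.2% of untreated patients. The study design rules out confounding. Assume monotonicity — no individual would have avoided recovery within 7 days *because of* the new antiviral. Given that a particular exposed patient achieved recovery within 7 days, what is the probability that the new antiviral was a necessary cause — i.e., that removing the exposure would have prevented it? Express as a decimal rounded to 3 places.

PN ≈ 0.662

p₁ = 0.331, p₀ = 0.112.
Under exogeneity and monotonicity, PN = (p₁ − p₀) / p₁.
PN = (0.331 − 0.112) / 0.331 = 0.219 / 0.331 ≈ 0.6616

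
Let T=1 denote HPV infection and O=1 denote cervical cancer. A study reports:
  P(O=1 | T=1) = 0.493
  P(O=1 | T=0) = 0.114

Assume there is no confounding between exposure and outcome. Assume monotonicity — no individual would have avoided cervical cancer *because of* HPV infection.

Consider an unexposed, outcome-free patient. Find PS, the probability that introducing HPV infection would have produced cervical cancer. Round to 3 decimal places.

Let p₁ = 0.493, p₀ = 0.114.
Under exogeneity and monotonicity, PS = (p₁ − p₀) / (1 − p₀).
PS = (0.493 − 0.114) / (1 − 0.114) = 0.379 / 0.886 ≈ 0.4278

PS ≈ 0.428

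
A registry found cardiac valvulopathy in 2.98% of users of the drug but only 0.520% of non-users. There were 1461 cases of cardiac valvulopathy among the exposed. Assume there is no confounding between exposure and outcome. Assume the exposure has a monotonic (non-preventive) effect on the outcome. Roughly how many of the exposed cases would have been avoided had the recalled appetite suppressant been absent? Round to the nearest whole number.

about 1206 cases

p₁ = 0.0298, p₀ = 0.0052.
PN = (p₁ − p₀)/p₁ = (0.0298 − 0.0052) / 0.0298 ≈ 0.82550.
Attributable cases ≈ PN × (exposed cases) = 0.82550 × 1461 ≈ 1206.06.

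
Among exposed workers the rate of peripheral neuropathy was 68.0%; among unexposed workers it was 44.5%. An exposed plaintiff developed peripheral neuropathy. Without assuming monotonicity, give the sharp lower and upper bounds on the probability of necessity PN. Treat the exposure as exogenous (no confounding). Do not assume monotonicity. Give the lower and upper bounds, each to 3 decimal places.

0.346 ≤ PN ≤ 0.816

p₁ = 0.68, p₀ = 0.445.
Under exogeneity alone the bounds on PN are max{0,(p₁−p₀)/p₁} ≤ PN ≤ min{1,(1−p₀)/p₁}.
  lower = (p₁ − p₀)/p₁ = 0.235 / 0.68 ≈ 0.3456
  upper = min{1, (1 − p₀)/p₁} = 0.555 / 0.68 ≈ 0.8162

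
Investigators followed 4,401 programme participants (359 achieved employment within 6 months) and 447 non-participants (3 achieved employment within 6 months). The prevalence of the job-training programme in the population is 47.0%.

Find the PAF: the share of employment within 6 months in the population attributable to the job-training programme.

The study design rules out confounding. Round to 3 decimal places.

PAF ≈ 0.840

p₁ = P(outcome | exposed) = 359/4401 = 0.081572
p₀ = P(outcome | unexposed) = 3/447 = 0.0067114
Overall risk P(Y=1) = π·p₁ + (1−π)·p₀ = 0.47×0.081572 + 0.53×0.0067114 = 0.041896.
Under exogeneity, PAF = [P(Y=1) − p₀] / P(Y=1).
PAF = (0.041896 − 0.0067114) / 0.041896 ≈ 0.8398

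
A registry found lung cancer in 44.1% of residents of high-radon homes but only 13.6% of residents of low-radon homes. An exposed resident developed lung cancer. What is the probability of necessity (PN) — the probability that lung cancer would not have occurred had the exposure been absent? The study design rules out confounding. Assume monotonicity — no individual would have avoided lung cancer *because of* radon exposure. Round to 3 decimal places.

PN ≈ 0.692

p₁ = 0.441, p₀ = 0.136.
Under exogeneity and monotonicity, PN = (p₁ − p₀) / p₁.
PN = (0.441 − 0.136) / 0.441 = 0.305 / 0.441 ≈ 0.6916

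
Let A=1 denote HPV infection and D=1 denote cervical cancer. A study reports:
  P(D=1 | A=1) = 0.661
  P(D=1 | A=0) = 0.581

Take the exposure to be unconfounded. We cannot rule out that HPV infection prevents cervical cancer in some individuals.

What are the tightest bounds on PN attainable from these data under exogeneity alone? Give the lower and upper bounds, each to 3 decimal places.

0.121 ≤ PN ≤ 0.634

Let p₁ = 0.661, p₀ = 0.581.
Under exogeneity alone the bounds on PN are max{0,(p₁−p₀)/p₁} ≤ PN ≤ min{1,(1−p₀)/p₁}.
  lower = (p₁ − p₀)/p₁ = 0.08 / 0.661 ≈ 0.1210
  upper = min{1, (1 − p₀)/p₁} = 0.419 / 0.661 ≈ 0.6339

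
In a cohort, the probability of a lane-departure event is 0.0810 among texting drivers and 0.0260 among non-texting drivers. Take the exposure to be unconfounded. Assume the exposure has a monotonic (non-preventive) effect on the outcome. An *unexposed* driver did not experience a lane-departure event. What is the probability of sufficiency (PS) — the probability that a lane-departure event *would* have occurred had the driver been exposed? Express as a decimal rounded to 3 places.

Let p₁ = 0.081, p₀ = 0.026.
Under exogeneity and monotonicity, PS = (p₁ − p₀) / (1 − p₀).
PS = (0.081 − 0.026) / (1 − 0.026) = 0.055 / 0.974 ≈ 0.0565

PS ≈ 0.056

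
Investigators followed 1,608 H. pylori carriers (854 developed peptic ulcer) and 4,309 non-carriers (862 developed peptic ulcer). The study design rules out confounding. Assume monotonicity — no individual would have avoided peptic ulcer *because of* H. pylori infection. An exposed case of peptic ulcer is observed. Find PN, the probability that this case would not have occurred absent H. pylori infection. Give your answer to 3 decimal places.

p₁ = P(outcome | exposed) = 854/1608 = 0.53109
p₀ = P(outcome | unexposed) = 862/4309 = 0.20005
Under exogeneity and monotonicity, PN = (p₁ − p₀) / p₁.
PN = (0.53109 − 0.20005) / 0.53109 = 0.33105 / 0.53109 ≈ 0.6233

PN ≈ 0.623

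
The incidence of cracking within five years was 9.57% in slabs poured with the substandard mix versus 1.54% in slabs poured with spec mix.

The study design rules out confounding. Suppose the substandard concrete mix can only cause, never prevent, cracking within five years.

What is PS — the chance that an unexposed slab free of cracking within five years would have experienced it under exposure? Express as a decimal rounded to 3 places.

p₁ = 0.0957, p₀ = 0.0154.
Under exogeneity and monotonicity, PS = (p₁ − p₀) / (1 − p₀).
PS = (0.0957 − 0.0154) / (1 − 0.0154) = 0.0803 / 0.9846 ≈ 0.0816

PS ≈ 0.082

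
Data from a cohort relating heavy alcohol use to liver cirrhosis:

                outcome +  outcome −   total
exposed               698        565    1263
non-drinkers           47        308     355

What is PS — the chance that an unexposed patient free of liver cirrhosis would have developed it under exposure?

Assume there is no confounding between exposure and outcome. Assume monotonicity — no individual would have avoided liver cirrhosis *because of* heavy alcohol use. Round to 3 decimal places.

PS ≈ 0.484

p₁ = P(outcome | exposed) = 698/1263 = 0.55265
p₀ = P(outcome | unexposed) = 47/355 = 0.13239
Under exogeneity and monotonicity, PS = (p₁ − p₀) / (1 − p₀).
PS = (0.55265 − 0.13239) / (1 − 0.13239) = 0.42026 / 0.86761 ≈ 0.4844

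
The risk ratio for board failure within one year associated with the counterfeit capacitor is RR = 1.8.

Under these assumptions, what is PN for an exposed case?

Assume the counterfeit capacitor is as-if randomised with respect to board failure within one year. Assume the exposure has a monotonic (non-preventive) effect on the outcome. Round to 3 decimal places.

Under exogeneity and monotonicity, PN = (RR − 1) / RR = 1 − 1/RR.
PN = (1.8 − 1) / 1.8 = 0.8 / 1.8 ≈ 0.4444

PN ≈ 0.444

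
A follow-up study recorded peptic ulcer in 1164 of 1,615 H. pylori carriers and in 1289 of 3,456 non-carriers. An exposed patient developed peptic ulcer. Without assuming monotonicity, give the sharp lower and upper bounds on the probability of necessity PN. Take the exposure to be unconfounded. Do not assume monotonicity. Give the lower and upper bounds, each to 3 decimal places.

p₁ = P(outcome | exposed) = 1164/1615 = 0.72074
p₀ = P(outcome | unexposed) = 1289/3456 = 0.37297
Under exogeneity alone the bounds on PN are max{0,(p₁−p₀)/p₁} ≤ PN ≤ min{1,(1−p₀)/p₁}.
  lower = (p₁ − p₀)/p₁ = 0.34777 / 0.72074 ≈ 0.4825
  upper = min{1, (1 − p₀)/p₁} = 0.62703 / 0.72074 ≈ 0.8700

0.483 ≤ PN ≤ 0.870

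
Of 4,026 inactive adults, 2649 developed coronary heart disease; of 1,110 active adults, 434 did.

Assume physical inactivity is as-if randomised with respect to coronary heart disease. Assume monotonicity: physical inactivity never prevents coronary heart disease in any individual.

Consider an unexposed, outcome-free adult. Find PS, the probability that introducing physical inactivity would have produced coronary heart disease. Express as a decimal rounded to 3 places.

p₁ = P(outcome | exposed) = 2649/4026 = 0.65797
p₀ = P(outcome | unexposed) = 434/1110 = 0.39099
Under exogeneity and monotonicity, PS = (p₁ − p₀) / (1 − p₀).
PS = (0.65797 − 0.39099) / (1 − 0.39099) = 0.26698 / 0.60901 ≈ 0.4384

PS ≈ 0.438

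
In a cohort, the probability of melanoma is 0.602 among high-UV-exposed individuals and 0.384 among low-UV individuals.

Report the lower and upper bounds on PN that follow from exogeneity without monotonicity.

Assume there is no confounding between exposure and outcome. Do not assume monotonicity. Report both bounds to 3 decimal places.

0.362 ≤ PN ≤ 1.000

Let p₁ = 0.602, p₀ = 0.384.
Under exogeneity alone the bounds on PN are max{0,(p₁−p₀)/p₁} ≤ PN ≤ min{1,(1−p₀)/p₁}.
  lower = (p₁ − p₀)/p₁ = 0.218 / 0.602 ≈ 0.3621
  upper = min{1, (1 − p₀)/p₁} = 0.616 / 0.602 ≈ 1.0233 → capped at 1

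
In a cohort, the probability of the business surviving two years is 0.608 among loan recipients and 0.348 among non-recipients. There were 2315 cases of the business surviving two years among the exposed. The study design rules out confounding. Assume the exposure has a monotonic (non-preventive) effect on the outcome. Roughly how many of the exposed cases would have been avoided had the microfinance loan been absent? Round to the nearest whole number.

Let p₁ = 0.608, p₀ = 0.348.
PN = (p₁ − p₀)/p₁ = (0.608 − 0.348) / 0.608 ≈ 0.42763.
Attributable cases ≈ PN × (exposed cases) = 0.42763 × 2315 ≈ 989.97.

about 990 cases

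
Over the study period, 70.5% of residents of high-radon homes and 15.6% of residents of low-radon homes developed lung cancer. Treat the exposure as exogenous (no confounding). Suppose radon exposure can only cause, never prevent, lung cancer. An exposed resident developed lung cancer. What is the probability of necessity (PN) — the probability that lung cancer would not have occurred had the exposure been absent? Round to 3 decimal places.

PN ≈ 0.779

p₁ = 0.705, p₀ = 0.156.
Under exogeneity and monotonicity, PN = (p₁ − p₀) / p₁.
PN = (0.705 − 0.156) / 0.705 = 0.549 / 0.705 ≈ 0.7787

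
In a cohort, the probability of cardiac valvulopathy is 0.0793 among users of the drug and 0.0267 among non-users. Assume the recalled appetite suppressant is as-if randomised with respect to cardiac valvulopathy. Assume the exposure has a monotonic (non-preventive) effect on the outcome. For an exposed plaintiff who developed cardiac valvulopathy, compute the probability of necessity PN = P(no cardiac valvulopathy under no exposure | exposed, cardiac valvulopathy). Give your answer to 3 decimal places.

PN ≈ 0.663

Let p₁ = 0.0793, p₀ = 0.0267.
Under exogeneity and monotonicity, PN = (p₁ − p₀) / p₁.
PN = (0.0793 − 0.0267) / 0.0793 = 0.0526 / 0.0793 ≈ 0.6633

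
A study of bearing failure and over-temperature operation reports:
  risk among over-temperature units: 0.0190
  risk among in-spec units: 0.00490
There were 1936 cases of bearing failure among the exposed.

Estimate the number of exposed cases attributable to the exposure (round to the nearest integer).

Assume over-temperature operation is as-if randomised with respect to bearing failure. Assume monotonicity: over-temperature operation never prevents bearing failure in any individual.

Let p₁ = 0.019, p₀ = 0.0049.
PN = (p₁ − p₀)/p₁ = (0.019 − 0.0049) / 0.019 ≈ 0.74211.
Attributable cases ≈ PN × (exposed cases) = 0.74211 × 1936 ≈ 1436.72.

about 1437 cases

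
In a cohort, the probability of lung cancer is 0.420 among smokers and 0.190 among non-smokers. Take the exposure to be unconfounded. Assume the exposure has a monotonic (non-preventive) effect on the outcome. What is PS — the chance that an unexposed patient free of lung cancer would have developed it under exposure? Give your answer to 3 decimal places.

Let p₁ = 0.42, p₀ = 0.19.
Under exogeneity and monotonicity, PS = (p₁ − p₀) / (1 − p₀).
PS = (0.42 − 0.19) / (1 − 0.19) = 0.23 / 0.81 ≈ 0.2840

PS ≈ 0.284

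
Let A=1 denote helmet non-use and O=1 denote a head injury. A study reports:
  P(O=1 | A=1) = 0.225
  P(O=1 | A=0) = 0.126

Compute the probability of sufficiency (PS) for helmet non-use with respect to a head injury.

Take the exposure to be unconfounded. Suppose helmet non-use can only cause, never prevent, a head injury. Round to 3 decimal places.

PS ≈ 0.113

Let p₁ = 0.225, p₀ = 0.126.
Under exogeneity and monotonicity, PS = (p₁ − p₀) / (1 − p₀).
PS = (0.225 − 0.126) / (1 − 0.126) = 0.099 / 0.874 ≈ 0.1133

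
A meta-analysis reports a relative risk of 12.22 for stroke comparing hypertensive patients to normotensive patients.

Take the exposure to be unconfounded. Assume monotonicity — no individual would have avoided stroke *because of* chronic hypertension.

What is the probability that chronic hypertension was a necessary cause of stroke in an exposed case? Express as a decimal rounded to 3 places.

PN ≈ 0.918

Under exogeneity and monotonicity, PN = (RR − 1) / RR = 1 − 1/RR.
PN = (12.22 − 1) / 12.22 = 11.22 / 12.22 ≈ 0.9182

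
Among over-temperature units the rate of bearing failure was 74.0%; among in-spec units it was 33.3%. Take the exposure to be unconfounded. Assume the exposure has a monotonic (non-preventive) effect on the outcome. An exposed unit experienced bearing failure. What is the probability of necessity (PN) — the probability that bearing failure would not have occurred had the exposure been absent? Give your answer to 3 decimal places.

p₁ = 0.74, p₀ = 0.333.
Under exogeneity and monotonicity, PN = (p₁ − p₀) / p₁.
PN = (0.74 − 0.333) / 0.74 = 0.407 / 0.74 ≈ 0.5500

PN ≈ 0.550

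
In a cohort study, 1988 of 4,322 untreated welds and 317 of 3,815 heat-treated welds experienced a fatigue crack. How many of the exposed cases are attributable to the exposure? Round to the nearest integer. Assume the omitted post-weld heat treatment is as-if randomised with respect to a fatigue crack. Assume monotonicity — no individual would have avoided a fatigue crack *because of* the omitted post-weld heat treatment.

about 1629 cases

p₁ = P(outcome | exposed) = 1988/4322 = 0.45997
p₀ = P(outcome | unexposed) = 317/3815 = 0.083093
PN = (p₁ − p₀)/p₁ = (0.45997 − 0.083093) / 0.45997 ≈ 0.81935.
Attributable cases ≈ PN × (exposed cases) = 0.81935 × 1988 ≈ 1628.87.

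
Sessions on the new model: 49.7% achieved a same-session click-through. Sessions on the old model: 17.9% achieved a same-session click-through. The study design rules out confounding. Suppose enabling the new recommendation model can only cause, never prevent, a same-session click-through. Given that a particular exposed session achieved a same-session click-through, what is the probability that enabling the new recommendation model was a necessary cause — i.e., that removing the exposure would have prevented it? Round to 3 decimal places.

p₁ = 0.497, p₀ = 0.179.
Under exogeneity and monotonicity, PN = (p₁ − p₀) / p₁.
PN = (0.497 − 0.179) / 0.497 = 0.318 / 0.497 ≈ 0.6398

PN ≈ 0.640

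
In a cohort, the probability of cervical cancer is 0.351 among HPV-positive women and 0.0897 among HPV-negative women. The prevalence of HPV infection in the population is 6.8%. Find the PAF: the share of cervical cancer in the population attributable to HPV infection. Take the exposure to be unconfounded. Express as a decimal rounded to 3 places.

PAF ≈ 0.165

Let p₁ = 0.351, p₀ = 0.0897.
Overall risk P(Y=1) = π·p₁ + (1−π)·p₀ = 0.068×0.351 + 0.932×0.0897 = 0.10747.
Under exogeneity, PAF = [P(Y=1) − p₀] / P(Y=1).
PAF = (0.10747 − 0.0897) / 0.10747 ≈ 0.1653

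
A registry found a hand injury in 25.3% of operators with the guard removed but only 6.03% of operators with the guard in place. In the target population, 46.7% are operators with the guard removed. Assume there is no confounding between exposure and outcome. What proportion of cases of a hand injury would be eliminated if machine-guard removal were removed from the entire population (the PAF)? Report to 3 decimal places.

p₁ = 0.253, p₀ = 0.0603.
Overall risk P(Y=1) = π·p₁ + (1−π)·p₀ = 0.467×0.253 + 0.533×0.0603 = 0.15029.
Under exogeneity, PAF = [P(Y=1) − p₀] / P(Y=1).
PAF = (0.15029 − 0.0603) / 0.15029 ≈ 0.5988

PAF ≈ 0.599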